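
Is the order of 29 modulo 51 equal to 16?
Powers of 29 mod 51: 29^1≡29, 29^2≡25, 29^3≡11, 29^4≡13, 29^5≡20, 29^6≡19, 29^7≡41, 29^8≡16, 29^9≡5, 29^10≡43, 29^11≡23, 29^12≡4, 29^13≡14, 29^14≡49, 29^15≡44, 29^16≡1. First k with 29^k≡1 is k=16. Yes, ord_51(29) = 16.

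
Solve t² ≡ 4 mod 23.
The square roots of 4 mod 23 are 2 and 21. Verify: 2² = 4 ≡ 4 mod 23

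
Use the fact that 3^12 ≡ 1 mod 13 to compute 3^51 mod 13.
By Fermat: 3^{12} ≡ 1 mod 13. 51 = 4×12 + 3. So 3^{51} ≡ 3^{3} ≡ 1 mod 13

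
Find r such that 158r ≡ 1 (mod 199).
Since 199 is prime, by Fermat 158^(-1) ≡ 158^{197} ≡ 165 (mod 199). Verify: 158 × 165 = 26070 ≡ 1 (mod 199)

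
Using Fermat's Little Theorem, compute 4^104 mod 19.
By Fermat: 4^{18} ≡ 1 (mod 19). 104 = 5×18 + 14. So 4^{104} ≡ 4^{14} ≡ 17 (mod 19)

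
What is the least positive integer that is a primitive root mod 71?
g = 7. For each prime q|70: 7^{35}≡70, 7^{14}≡54, 7^{10}≡45, none ≡ 1, so ord_71(7) = 70 and 7 is a primitive root.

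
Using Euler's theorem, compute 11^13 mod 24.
By Euler: 11^{8} ≡ 1 mod 24 since gcd(11, 24) = 1. 13 = 1×8 + 5. So 11^{13} ≡ 11^{5} ≡ 11 mod 24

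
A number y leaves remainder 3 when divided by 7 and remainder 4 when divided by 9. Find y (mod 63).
M = 7 × 9 = 63. M₁ = 9, y₁ ≡ 4 (mod 7). M₂ = 7, y₂ ≡ 4 (mod 9). y = 3×9×4 + 4×7×4 ≡ 31 (mod 63)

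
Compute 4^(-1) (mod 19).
Since 19 is prime, by Fermat 4^(-1) ≡ 4^{17} ≡ 5 (mod 19). Verify: 4 × 5 = 20 ≡ 1 (mod 19)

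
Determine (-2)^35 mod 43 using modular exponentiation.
By repeated squaring mod 43: (-2)^{1}≡41, (-2)^{2}≡4, (-2)^{4}≡16, (-2)^{8}≡41, (-2)^{16}≡4, (-2)^{32}≡16. Then (-2)^{35} = (-2)^{32+2+1} ≡ 16 × 4 × 41 ≡ 1 mod 43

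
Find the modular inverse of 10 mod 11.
Since 11 is prime, by Fermat 10^(-1) ≡ 10^{9} ≡ 10 mod 11. Verify: 10 × 10 = 100 ≡ 1 mod 11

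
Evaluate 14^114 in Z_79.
Using Fermat: 14^{78} ≡ 1 mod 79. 114 ≡ 36 mod 78. So 14^{114} ≡ 14^{36} ≡ 64 mod 79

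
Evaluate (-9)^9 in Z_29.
By repeated squaring mod 29: (-9)^{1}≡20, (-9)^{2}≡23, (-9)^{4}≡7, (-9)^{8}≡20. Then (-9)^{9} = (-9)^{8+1} ≡ 20 × 20 ≡ 23 mod 29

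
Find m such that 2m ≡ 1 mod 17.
Since 17 is prime, by Fermat 2^(-1) ≡ 2^{15} ≡ 9 mod 17. Verify: 2 × 9 = 18 ≡ 1 mod 17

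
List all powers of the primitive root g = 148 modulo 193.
148^1, 148^2, ..., 148^{192} mod 193: [148, 95, 164, 147, 140, 69, 176, 186, 122, 107, 10, 129, 178, 96, 119, 49, 111, 23, 123, 62, 105, 100, 132, 43, 188, 32, 104, 145, 37, 72, 41, 85, 35, 162, 44, 143, 127, 75, 99, 177, 141, 24, 78, 157, 76, 54, 79, 112, 171, 25, 33, 59, 47, 8, 26, 181, 154, 18, 155, 166, 57, 137, 11, 84, 80, 67, 73, 189, 180, 6, 116, 184, 19, 110, 68, 28, 91, 151, 153, 63, 60, 2, 103, 190, 135, 101, 87, 138, 159, 179, 51, 21, 20, 65, 163, 192, 45, 98, 29, 46, 53, 124, 17, 7, 71, 86, 183, 64, 15, 97, 74, 144, 82, 170, 70, 131, 88, 93, 61, 150, 5, 161, 89, 48, 156, 121, 152, 108, 158, 31, 149, 50, 66, 118, 94, 16, 52, 169, 115, 36, 117, 139, 114, 81, 22, 168, 160, 134, 146, 185, 167, 12, 39, 175, 38, 27, 136, 56, 182, 109, 113, 126, 120, 4, 13, 187, 77, 9, 174, 83, 125, 165, 102, 42, 40, 130, 133, 191, 90, 3, 58, 92, 106, 55, 34, 14, 142, 172, 173, 128, 30, 1]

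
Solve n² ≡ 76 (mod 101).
The square roots of 76 mod 101 are 51 and 50. Verify: 51² = 2601 ≡ 76 (mod 101)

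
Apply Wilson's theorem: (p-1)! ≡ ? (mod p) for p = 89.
By Wilson's theorem, (88)! ≡ -1 ≡ 88 (mod 89)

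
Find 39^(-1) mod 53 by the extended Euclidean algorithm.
Extended GCD: 39(-19) + 53(14) = 1. So 39^(-1) ≡ -19 ≡ 34 mod 53. Verify: 39 × 34 = 1326 ≡ 1 mod 53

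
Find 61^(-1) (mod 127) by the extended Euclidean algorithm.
Extended GCD: 61(25) + 127(-12) = 1. So 61^(-1) ≡ 25 (mod 127). Verify: 61 × 25 = 1525 ≡ 1 (mod 127)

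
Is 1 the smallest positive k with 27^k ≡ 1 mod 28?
Powers of 27 mod 28: 27^1≡27, 27^2≡1. 27^1≡27≢1, so ord ≠ 1. No, the actual order is 2.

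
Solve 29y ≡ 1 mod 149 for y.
Since 149 is prime, by Fermat 29^(-1) ≡ 29^{147} ≡ 36 mod 149. Verify: 29 × 36 = 1044 ≡ 1 mod 149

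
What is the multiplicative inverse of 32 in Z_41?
Since 41 is prime, by Fermat 32^(-1) ≡ 32^{39} ≡ 9 mod 41. Verify: 32 × 9 = 288 ≡ 1 mod 41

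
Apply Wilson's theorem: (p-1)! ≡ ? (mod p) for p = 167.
By Wilson's theorem, (166)! ≡ -1 ≡ 166 mod 167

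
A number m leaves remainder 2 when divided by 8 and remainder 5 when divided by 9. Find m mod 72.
M = 8 × 9 = 72. M₁ = 9, y₁ ≡ 1 mod 8. M₂ = 8, y₂ ≡ 8 mod 9. m = 2×9×1 + 5×8×8 ≡ 50 mod 72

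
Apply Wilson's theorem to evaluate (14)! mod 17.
(16)! = (14)! × (15) × (16) ≡ -1 mod 17. So (14)! ≡ -1 × [(16)(15)]^(-1) ≡ 8 mod 17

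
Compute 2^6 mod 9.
By repeated squaring mod 9: 2^{1}≡2, 2^{2}≡4, 2^{4}≡7. Then 2^{6} = 2^{4+2} ≡ 7 × 4 ≡ 1 mod 9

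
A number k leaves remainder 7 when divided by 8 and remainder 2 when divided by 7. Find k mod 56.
M = 8 × 7 = 56. M₁ = 7, y₁ ≡ 7 mod 8. M₂ = 8, y₂ ≡ 1 mod 7. k = 7×7×7 + 2×8×1 ≡ 23 mod 56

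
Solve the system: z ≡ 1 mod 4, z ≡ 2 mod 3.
M = 4 × 3 = 12. M₁ = 3, y₁ ≡ 3 mod 4. M₂ = 4, y₂ ≡ 1 mod 3. z = 1×3×3 + 2×4×1 ≡ 5 mod 12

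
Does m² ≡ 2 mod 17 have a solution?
By Euler's criterion: 2^{8} ≡ 1 mod 17. Since this equals 1, 2 is a QR.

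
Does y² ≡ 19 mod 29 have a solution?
By Euler's criterion: 19^{14} ≡ 28 mod 29. Since this equals -1 (≡ 28), 19 is not a QR.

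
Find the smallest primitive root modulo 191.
g = 19. For each prime q|190: 19^{95}≡190, 19^{38}≡39, 19^{10}≡52, none ≡ 1, so ord_191(19) = 190 and 19 is a primitive root.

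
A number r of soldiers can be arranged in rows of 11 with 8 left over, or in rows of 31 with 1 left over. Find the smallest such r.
M = 11 × 31 = 341. M₁ = 31, y₁ ≡ 5 mod 11. M₂ = 11, y₂ ≡ 17 mod 31. r = 8×31×5 + 1×11×17 ≡ 63 mod 341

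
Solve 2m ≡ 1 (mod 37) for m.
Since 37 is prime, by Fermat 2^(-1) ≡ 2^{35} ≡ 19 (mod 37). Verify: 2 × 19 = 38 ≡ 1 (mod 37)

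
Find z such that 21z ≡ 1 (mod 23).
Since 23 is prime, by Fermat 21^(-1) ≡ 21^{21} ≡ 11 (mod 23). Verify: 21 × 11 = 231 ≡ 1 (mod 23)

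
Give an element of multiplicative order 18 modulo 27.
2 has order 18 mod 27 since 2^{18} ≡ 1 mod 27 and no smaller power works.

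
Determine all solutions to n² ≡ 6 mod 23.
The square roots of 6 mod 23 are 12 and 11. Verify: 12² = 144 ≡ 6 mod 23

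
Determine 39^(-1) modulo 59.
Since 59 is prime, by Fermat 39^(-1) ≡ 39^{57} ≡ 56 mod 59. Verify: 39 × 56 = 2184 ≡ 1 mod 59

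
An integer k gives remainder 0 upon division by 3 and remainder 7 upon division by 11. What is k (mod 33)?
M = 3 × 11 = 33. M₁ = 11, y₁ ≡ 2 (mod 3). M₂ = 3, y₂ ≡ 4 (mod 11). k = 0×11×2 + 7×3×4 ≡ 18 (mod 33)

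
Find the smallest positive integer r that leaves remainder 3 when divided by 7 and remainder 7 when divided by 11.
M = 7 × 11 = 77. M₁ = 11, y₁ ≡ 2 mod 7. M₂ = 7, y₂ ≡ 8 mod 11. r = 3×11×2 + 7×7×8 ≡ 73 mod 77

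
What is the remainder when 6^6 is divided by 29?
By repeated squaring (mod 29): 6^{1}≡6, 6^{2}≡7, 6^{4}≡20. Then 6^{6} = 6^{4+2} ≡ 20 × 7 ≡ 24 (mod 29)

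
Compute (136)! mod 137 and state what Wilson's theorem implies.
(136)! mod 137 = 136. Since this equals -1 (mod 137), Wilson confirms 137 is prime.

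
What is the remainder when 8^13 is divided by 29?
By repeated squaring mod 29: 8^{1}≡8, 8^{2}≡6, 8^{4}≡7, 8^{8}≡20. Then 8^{13} = 8^{8+4+1} ≡ 20 × 7 × 8 ≡ 18 mod 29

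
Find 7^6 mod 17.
By repeated squaring mod 17: 7^{1}≡7, 7^{2}≡15, 7^{4}≡4. Then 7^{6} = 7^{4+2} ≡ 4 × 15 ≡ 9 mod 17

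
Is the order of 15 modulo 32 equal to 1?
Powers of 15 mod 32: 15^1≡15, 15^2≡1. 15^1≡15≢1, so ord ≠ 1. No, the actual order is 2.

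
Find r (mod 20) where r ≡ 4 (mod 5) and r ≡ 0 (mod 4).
M = 5 × 4 = 20. M₁ = 4, y₁ ≡ 4 (mod 5). M₂ = 5, y₂ ≡ 1 (mod 4). r = 4×4×4 + 0×5×1 ≡ 4 (mod 20)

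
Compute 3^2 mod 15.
3^{2} = 9 ≡ 9 mod 15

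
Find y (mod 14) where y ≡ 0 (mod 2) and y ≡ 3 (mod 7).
M = 2 × 7 = 14. M₁ = 7, y₁ ≡ 1 (mod 2). M₂ = 2, y₂ ≡ 4 (mod 7). y = 0×7×1 + 3×2×4 ≡ 10 (mod 14)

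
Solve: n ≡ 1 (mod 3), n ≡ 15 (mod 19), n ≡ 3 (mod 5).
M = 3 × 19 × 5 = 285. M₁ = 95, y₁ ≡ 2 (mod 3). M₂ = 15, y₂ ≡ 14 (mod 19). M₃ = 57, y₃ ≡ 3 (mod 5). n = 1×95×2 + 15×15×14 + 3×57×3 ≡ 148 (mod 285)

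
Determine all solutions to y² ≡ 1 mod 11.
The square roots of 1 mod 11 are 1 and 10. Verify: 1² = 1 ≡ 1 mod 11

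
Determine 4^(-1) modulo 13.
Since 13 is prime, by Fermat 4^(-1) ≡ 4^{11} ≡ 10 (mod 13). Verify: 4 × 10 = 40 ≡ 1 (mod 13)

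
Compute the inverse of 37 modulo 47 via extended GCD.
Extended GCD: 37(14) + 47(-11) = 1. So 37^(-1) ≡ 14 mod 47. Verify: 37 × 14 = 518 ≡ 1 mod 47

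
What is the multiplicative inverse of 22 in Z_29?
Since 29 is prime, by Fermat 22^(-1) ≡ 22^{27} ≡ 4 mod 29. Verify: 22 × 4 = 88 ≡ 1 mod 29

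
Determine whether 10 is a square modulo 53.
By Euler's criterion: 10^{26} ≡ 1 mod 53. Since this equals 1, 10 is a QR.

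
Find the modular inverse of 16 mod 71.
Since 71 is prime, by Fermat 16^(-1) ≡ 16^{69} ≡ 40 mod 71. Verify: 16 × 40 = 640 ≡ 1 mod 71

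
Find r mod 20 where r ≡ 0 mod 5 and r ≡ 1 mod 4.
M = 5 × 4 = 20. M₁ = 4, y₁ ≡ 4 mod 5. M₂ = 5, y₂ ≡ 1 mod 4. r = 0×4×4 + 1×5×1 ≡ 5 mod 20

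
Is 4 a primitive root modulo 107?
4^{53} ≡ 1 mod 107 and 53 < 106, so ord_107(4) = 53 ≠ 106 and 4 is not a primitive root.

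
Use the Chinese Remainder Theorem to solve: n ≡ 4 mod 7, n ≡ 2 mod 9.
M = 7 × 9 = 63. M₁ = 9, y₁ ≡ 4 mod 7. M₂ = 7, y₂ ≡ 4 mod 9. n = 4×9×4 + 2×7×4 ≡ 11 mod 63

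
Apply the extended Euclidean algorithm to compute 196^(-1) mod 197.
Extended GCD: 196(-1) + 197(1) = 1. So 196^(-1) ≡ -1 ≡ 196 (mod 197). Verify: 196 × 196 = 38416 ≡ 1 (mod 197)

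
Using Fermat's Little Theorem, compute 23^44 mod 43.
By Fermat: 23^{42} ≡ 1 (mod 43). So 23^{44} = 23^{42} · 23^{2} ≡ 23^{2} ≡ 13 (mod 43)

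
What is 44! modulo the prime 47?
(46)! = (44)! × (45) × (46) ≡ -1 (mod 47). So (44)! ≡ -1 × [(46)(45)]^(-1) ≡ 23 (mod 47)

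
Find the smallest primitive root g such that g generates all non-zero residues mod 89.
g = 3. Powers: [3, 9, 27, 81, 65, 17, 51, 64, 14, 42, ...] generates all 88 non-zero residues.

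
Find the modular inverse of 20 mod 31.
Since 31 is prime, by Fermat 20^(-1) ≡ 20^{29} ≡ 14 (mod 31). Verify: 20 × 14 = 280 ≡ 1 (mod 31)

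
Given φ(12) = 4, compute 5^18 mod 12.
By Euler: 5^{4} ≡ 1 (mod 12) since gcd(5, 12) = 1. 18 = 4×4 + 2. So 5^{18} ≡ 5^{2} ≡ 1 (mod 12)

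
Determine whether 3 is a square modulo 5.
By Euler's criterion: 3^{2} ≡ 4 (mod 5). Since this equals -1 (≡ 4), 3 is not a QR.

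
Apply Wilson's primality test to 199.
(198)! mod 199 = 198. Since 198 ≡ -1 mod 199, 199 is prime.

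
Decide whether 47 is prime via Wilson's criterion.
(46)! mod 47 = 46. Since 46 ≡ -1 mod 47, 47 is prime.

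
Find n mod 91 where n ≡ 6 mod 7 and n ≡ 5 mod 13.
M = 7 × 13 = 91. M₁ = 13, y₁ ≡ 6 mod 7. M₂ = 7, y₂ ≡ 2 mod 13. n = 6×13×6 + 5×7×2 ≡ 83 mod 91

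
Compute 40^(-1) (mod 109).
Since 109 is prime, by Fermat 40^(-1) ≡ 40^{107} ≡ 30 (mod 109). Verify: 40 × 30 = 1200 ≡ 1 (mod 109)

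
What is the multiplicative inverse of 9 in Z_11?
Since 11 is prime, by Fermat 9^(-1) ≡ 9^{9} ≡ 5 mod 11. Verify: 9 × 5 = 45 ≡ 1 mod 11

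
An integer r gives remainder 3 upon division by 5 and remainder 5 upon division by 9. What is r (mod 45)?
M = 5 × 9 = 45. M₁ = 9, y₁ ≡ 4 (mod 5). M₂ = 5, y₂ ≡ 2 (mod 9). r = 3×9×4 + 5×5×2 ≡ 23 (mod 45)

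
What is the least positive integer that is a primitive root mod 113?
g = 3. For each prime q|112: 3^{56}≡112, 3^{16}≡49, none ≡ 1, so ord_113(3) = 112 and 3 is a primitive root.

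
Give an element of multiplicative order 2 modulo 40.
9 has order 2 mod 40 since 9^{2} ≡ 1 (mod 40) and no smaller power works.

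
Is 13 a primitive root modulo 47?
ord_47(13) divides 46. For each prime q|46: 13^{23}≡46, 13^{2}≡28, none ≡ 1. So 13 has order 46 and is a primitive root mod 47.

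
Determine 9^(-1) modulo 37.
Since 37 is prime, by Fermat 9^(-1) ≡ 9^{35} ≡ 33 (mod 37). Verify: 9 × 33 = 297 ≡ 1 (mod 37)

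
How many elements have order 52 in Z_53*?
Number of primitive roots mod 53 = φ(p-1) = φ(52) = 24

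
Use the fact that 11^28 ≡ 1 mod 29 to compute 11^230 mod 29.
By Fermat: 11^{28} ≡ 1 mod 29. 230 ≡ 6 mod 28. So 11^{230} ≡ 11^{6} ≡ 9 mod 29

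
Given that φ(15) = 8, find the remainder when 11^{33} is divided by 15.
By Euler: 11^{8} ≡ 1 (mod 15) since gcd(11, 15) = 1. 33 = 4×8 + 1. So 11^{33} ≡ 11^{1} ≡ 11 (mod 15)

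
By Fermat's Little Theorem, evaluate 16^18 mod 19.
By Fermat's Little Theorem, 16^{18} ≡ 1 mod 19 since 19 is prime and gcd(16, 19) = 1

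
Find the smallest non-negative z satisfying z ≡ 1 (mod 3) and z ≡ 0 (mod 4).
M = 3 × 4 = 12. M₁ = 4, y₁ ≡ 1 (mod 3). M₂ = 3, y₂ ≡ 3 (mod 4). z = 1×4×1 + 0×3×3 ≡ 4 (mod 12)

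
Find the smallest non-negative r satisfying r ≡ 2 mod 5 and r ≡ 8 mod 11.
M = 5 × 11 = 55. M₁ = 11, y₁ ≡ 1 mod 5. M₂ = 5, y₂ ≡ 9 mod 11. r = 2×11×1 + 8×5×9 ≡ 52 mod 55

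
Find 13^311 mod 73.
Using Fermat: 13^{72} ≡ 1 mod 73. 311 ≡ 23 mod 72. So 13^{311} ≡ 13^{23} ≡ 33 mod 73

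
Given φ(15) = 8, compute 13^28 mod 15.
By Euler: 13^{8} ≡ 1 (mod 15) since gcd(13, 15) = 1. 28 = 3×8 + 4. So 13^{28} ≡ 13^{4} ≡ 1 (mod 15)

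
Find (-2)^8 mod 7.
Using Fermat: (-2)^{6} ≡ 1 mod 7. 8 ≡ 2 mod 6. So (-2)^{8} ≡ (-2)^{2} ≡ 4 mod 7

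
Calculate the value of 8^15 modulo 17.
By repeated squaring (mod 17): 8^{1}≡8, 8^{2}≡13, 8^{4}≡16, 8^{8}≡1. Then 8^{15} = 8^{8+4+2+1} ≡ 1 × 16 × 13 × 8 ≡ 15 (mod 17)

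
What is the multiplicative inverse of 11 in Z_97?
Since 97 is prime, by Fermat 11^(-1) ≡ 11^{95} ≡ 53 mod 97. Verify: 11 × 53 = 583 ≡ 1 mod 97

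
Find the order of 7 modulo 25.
Powers of 7 mod 25: 7^1≡7, 7^2≡24, 7^3≡18, 7^4≡1. So the order of 7 is 4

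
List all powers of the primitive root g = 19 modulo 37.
19^1, 19^2, ..., 19^{36} mod 37: [19, 28, 14, 7, 22, 11, 24, 12, 6, 3, 20, 10, 5, 21, 29, 33, 35, 36, 18, 9, 23, 30, 15, 26, 13, 25, 31, 34, 17, 27, 32, 16, 8, 4, 2, 1]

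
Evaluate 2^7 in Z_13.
By repeated squaring mod 13: 2^{1}≡2, 2^{2}≡4, 2^{4}≡3. Then 2^{7} = 2^{4+2+1} ≡ 3 × 4 × 2 ≡ 11 mod 13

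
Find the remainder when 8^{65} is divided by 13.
By Fermat: 8^{12} ≡ 1 (mod 13). 65 = 5×12 + 5. So 8^{65} ≡ 8^{5} ≡ 8 (mod 13)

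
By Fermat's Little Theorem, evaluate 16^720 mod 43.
By Fermat: 16^{42} ≡ 1 mod 43. 720 ≡ 6 mod 42. So 16^{720} ≡ 16^{6} ≡ 35 mod 43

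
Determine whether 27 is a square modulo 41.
By Euler's criterion: 27^{20} ≡ 40 mod 41. Since this equals -1 (≡ 40), 27 is not a QR.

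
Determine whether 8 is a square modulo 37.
By Euler's criterion: 8^{18} ≡ 36 mod 37. Since this equals -1 (≡ 36), 8 is not a QR.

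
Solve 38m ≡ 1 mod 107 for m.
Since 107 is prime, by Fermat 38^(-1) ≡ 38^{105} ≡ 31 mod 107. Verify: 38 × 31 = 1178 ≡ 1 mod 107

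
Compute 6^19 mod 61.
By repeated squaring (mod 61): 6^{1}≡6, 6^{2}≡36, 6^{4}≡15, 6^{8}≡42, 6^{16}≡56. Then 6^{19} = 6^{16+2+1} ≡ 56 × 36 × 6 ≡ 18 (mod 61)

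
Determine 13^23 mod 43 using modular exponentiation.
By repeated squaring (mod 43): 13^{1}≡13, 13^{2}≡40, 13^{4}≡9, 13^{8}≡38, 13^{16}≡25. Then 13^{23} = 13^{16+4+2+1} ≡ 25 × 9 × 40 × 13 ≡ 40 (mod 43)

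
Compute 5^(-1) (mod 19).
Since 19 is prime, by Fermat 5^(-1) ≡ 5^{17} ≡ 4 (mod 19). Verify: 5 × 4 = 20 ≡ 1 (mod 19)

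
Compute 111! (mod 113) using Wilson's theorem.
(112)! = (111)! × (112) ≡ -1 (mod 113). So (111)! ≡ -1 × (112)^(-1) ≡ (-1)×(-1) = 1 (mod 113)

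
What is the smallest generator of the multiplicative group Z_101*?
g = 2. Powers: [2, 4, 8, 16, 32, 64, ...] generates all 100 non-zero residues.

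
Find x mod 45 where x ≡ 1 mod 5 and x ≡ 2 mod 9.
M = 5 × 9 = 45. M₁ = 9, y₁ ≡ 4 mod 5. M₂ = 5, y₂ ≡ 2 mod 9. x = 1×9×4 + 2×5×2 ≡ 11 mod 45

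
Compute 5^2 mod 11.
5^{2} = 25 ≡ 3 (mod 11)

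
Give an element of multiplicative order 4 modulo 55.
12 has order 4 mod 55 since 12^{4} ≡ 1 (mod 55) and no smaller power works.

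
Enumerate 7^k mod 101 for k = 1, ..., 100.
7^1, 7^2, ..., 7^{100} mod 101: [7, 49, 40, 78, 41, 85, 90, 24, 67, 65, 51, 54, 75, 20, 39, 71, 93, 45, 12, 84, 83, 76, 27, 88, 10, 70, 86, 97, 73, 6, 42, 92, 38, 64, 44, 5, 35, 43, 99, 87, 3, 21, 46, 19, 32, 22, 53, 68, 72, 100, 94, 52, 61, 23, 60, 16, 11, 77, 34, 36, 50, 47, 26, 81, 62, 30, 8, 56, 89, 17, 18, 25, 74, 13, 91, 31, 15, 4, 28, 95, 59, 9, 63, 37, 57, 96, 66, 58, 2, 14, 98, 80, 55, 82, 69, 79, 48, 33, 29, 1]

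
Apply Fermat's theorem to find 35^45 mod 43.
By Fermat: 35^{42} ≡ 1 mod 43. So 35^{45} = 35^{42} · 35^{3} ≡ 35^{3} ≡ 4 mod 43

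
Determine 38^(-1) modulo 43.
Since 43 is prime, by Fermat 38^(-1) ≡ 38^{41} ≡ 17 mod 43. Verify: 38 × 17 = 646 ≡ 1 mod 43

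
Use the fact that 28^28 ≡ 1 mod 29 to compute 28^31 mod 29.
By Fermat: 28^{28} ≡ 1 mod 29. So 28^{31} = 28^{28} · 28^{3} ≡ 28^{3} ≡ 28 mod 29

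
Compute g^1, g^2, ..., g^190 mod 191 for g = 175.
175^1, 175^2, ..., 175^{190} mod 191: [175, 65, 106, 23, 14, 158, 146, 147, 131, 5, 111, 134, 148, 115, 70, 26, 157, 162, 82, 25, 173, 97, 167, 2, 159, 130, 21, 46, 28, 125, 101, 103, 71, 10, 31, 77, 105, 39, 140, 52, 123, 133, 164, 50, 155, 3, 143, 4, 127, 69, 42, 92, 56, 59, 11, 15, 142, 20, 62, 154, 19, 78, 89, 104, 55, 75, 137, 100, 119, 6, 95, 8, 63, 138, 84, 184, 112, 118, 22, 30, 93, 40, 124, 117, 38, 156, 178, 17, 110, 150, 83, 9, 47, 12, 190, 16, 126, 85, 168, 177, 33, 45, 44, 60, 186, 80, 57, 43, 76, 121, 165, 34, 29, 109, 166, 18, 94, 24, 189, 32, 61, 170, 145, 163, 66, 90, 88, 120, 181, 160, 114, 86, 152, 51, 139, 68, 58, 27, 141, 36, 188, 48, 187, 64, 122, 149, 99, 135, 132, 180, 176, 49, 171, 129, 37, 172, 113, 102, 87, 136, 116, 54, 91, 72, 185, 96, 183, 128, 53, 107, 7, 79, 73, 169, 161, 98, 151, 67, 74, 153, 35, 13, 174, 81, 41, 108, 182, 144, 179, 1]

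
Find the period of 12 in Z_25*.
Powers of 12 mod 25: 12^1≡12, 12^2≡19, 12^3≡3, 12^4≡11, 12^5≡7, 12^6≡9, 12^7≡8, 12^8≡21, 12^9≡2, 12^10≡24, 12^11≡13, 12^12≡6, 12^13≡22, 12^14≡14, 12^15≡18, 12^16≡16, 12^17≡17, 12^18≡4, 12^19≡23, 12^20≡1. Order = 20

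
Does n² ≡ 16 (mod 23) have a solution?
By Euler's criterion: 16^{11} ≡ 1 (mod 23). Since this equals 1, 16 is a QR.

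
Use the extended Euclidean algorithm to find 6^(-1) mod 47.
Extended GCD: 6(8) + 47(-1) = 1. So 6^(-1) ≡ 8 mod 47. Verify: 6 × 8 = 48 ≡ 1 mod 47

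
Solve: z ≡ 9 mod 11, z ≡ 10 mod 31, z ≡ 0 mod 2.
M = 11 × 31 × 2 = 682. M₁ = 62, y₁ ≡ 8 mod 11. M₂ = 22, y₂ ≡ 24 mod 31. M₃ = 341, y₃ ≡ 1 mod 2. z = 9×62×8 + 10×22×24 + 0×341×1 ≡ 196 mod 682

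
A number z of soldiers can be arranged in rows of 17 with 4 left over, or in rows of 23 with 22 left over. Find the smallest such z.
M = 17 × 23 = 391. M₁ = 23, y₁ ≡ 3 mod 17. M₂ = 17, y₂ ≡ 19 mod 23. z = 4×23×3 + 22×17×19 ≡ 344 mod 391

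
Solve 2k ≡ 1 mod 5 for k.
Since 5 is prime, by Fermat 2^(-1) ≡ 2^{3} ≡ 3 mod 5. Verify: 2 × 3 = 6 ≡ 1 mod 5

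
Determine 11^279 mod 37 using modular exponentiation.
Using Fermat: 11^{36} ≡ 1 mod 37. 279 ≡ 27 mod 36. So 11^{279} ≡ 11^{27} ≡ 36 mod 37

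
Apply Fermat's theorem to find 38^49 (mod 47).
By Fermat: 38^{46} ≡ 1 (mod 47). So 38^{49} = 38^{46} · 38^{3} ≡ 38^{3} ≡ 23 (mod 47)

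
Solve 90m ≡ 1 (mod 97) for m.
Since 97 is prime, by Fermat 90^(-1) ≡ 90^{95} ≡ 83 (mod 97). Verify: 90 × 83 = 7470 ≡ 1 (mod 97)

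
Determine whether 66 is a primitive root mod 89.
ord_89(66) divides 88. For each prime q|88: 66^{44}≡88, 66^{8}≡2, none ≡ 1. So 66 has order 88 and is a primitive root mod 89.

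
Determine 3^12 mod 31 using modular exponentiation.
By repeated squaring (mod 31): 3^{1}≡3, 3^{2}≡9, 3^{4}≡19, 3^{8}≡20. Then 3^{12} = 3^{8+4} ≡ 20 × 19 ≡ 8 (mod 31)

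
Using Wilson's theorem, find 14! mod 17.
(16)! = (14)! × (15) × (16) ≡ -1 (mod 17). So (14)! ≡ -1 × [(16)(15)]^(-1) ≡ 8 (mod 17)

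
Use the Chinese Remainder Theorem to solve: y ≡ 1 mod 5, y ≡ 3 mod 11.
M = 5 × 11 = 55. M₁ = 11, y₁ ≡ 1 mod 5. M₂ = 5, y₂ ≡ 9 mod 11. y = 1×11×1 + 3×5×9 ≡ 36 mod 55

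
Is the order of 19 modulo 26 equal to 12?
Powers of 19 mod 26: 19^1≡19, 19^2≡23, 19^3≡21, 19^4≡9, 19^5≡15, 19^6≡25, 19^7≡7, 19^8≡3, 19^9≡5, 19^10≡17, 19^11≡11, 19^12≡1. First k with 19^k≡1 is k=12. Yes, ord_26(19) = 12.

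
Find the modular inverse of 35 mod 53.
Since 53 is prime, by Fermat 35^(-1) ≡ 35^{51} ≡ 50 (mod 53). Verify: 35 × 50 = 1750 ≡ 1 (mod 53)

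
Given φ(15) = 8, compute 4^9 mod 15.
By Euler: 4^{8} ≡ 1 mod 15 since gcd(4, 15) = 1. 9 = 1×8 + 1. So 4^{9} ≡ 4^{1} ≡ 4 mod 15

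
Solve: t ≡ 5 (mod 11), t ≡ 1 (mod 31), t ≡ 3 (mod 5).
M = 11 × 31 × 5 = 1705. M₁ = 155, y₁ ≡ 1 (mod 11). M₂ = 55, y₂ ≡ 22 (mod 31). M₃ = 341, y₃ ≡ 1 (mod 5). t = 5×155×1 + 1×55×22 + 3×341×1 ≡ 1303 (mod 1705)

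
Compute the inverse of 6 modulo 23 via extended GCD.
Extended GCD: 6(4) + 23(-1) = 1. So 6^(-1) ≡ 4 mod 23. Verify: 6 × 4 = 24 ≡ 1 mod 23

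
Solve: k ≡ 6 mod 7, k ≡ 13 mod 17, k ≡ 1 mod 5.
M = 7 × 17 × 5 = 595. M₁ = 85, y₁ ≡ 1 mod 7. M₂ = 35, y₂ ≡ 1 mod 17. M₃ = 119, y₃ ≡ 4 mod 5. k = 6×85×1 + 13×35×1 + 1×119×4 ≡ 251 mod 595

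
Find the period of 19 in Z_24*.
Powers of 19 mod 24: 19^1≡19, 19^2≡1. ord_24(19) = 2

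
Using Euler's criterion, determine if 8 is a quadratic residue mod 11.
By Euler's criterion: 8^{5} ≡ 10 mod 11. Since this equals -1 (≡ 10), 8 is not a QR.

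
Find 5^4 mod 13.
5^{4} = 625 ≡ 1 mod 13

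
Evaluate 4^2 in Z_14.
4^{2} = 16 ≡ 2 mod 14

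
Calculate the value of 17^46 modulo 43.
Using Fermat: 17^{42} ≡ 1 (mod 43). 46 ≡ 4 (mod 42). So 17^{46} ≡ 17^{4} ≡ 15 (mod 43)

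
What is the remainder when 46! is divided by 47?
By Wilson's theorem, (46)! ≡ -1 ≡ 46 mod 47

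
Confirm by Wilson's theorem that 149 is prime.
(148)! mod 149 = 148. Since this equals -1 mod 149, Wilson confirms 149 is prime.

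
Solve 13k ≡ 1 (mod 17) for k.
Since 17 is prime, by Fermat 13^(-1) ≡ 13^{15} ≡ 4 (mod 17). Verify: 13 × 4 = 52 ≡ 1 (mod 17)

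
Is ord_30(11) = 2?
Powers of 11 mod 30: 11^1≡11, 11^2≡1. First k with 11^k≡1 is k=2. Yes, ord_30(11) = 2.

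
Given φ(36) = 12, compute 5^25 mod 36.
By Euler: 5^{12} ≡ 1 (mod 36) since gcd(5, 36) = 1. 25 = 2×12 + 1. So 5^{25} ≡ 5^{1} ≡ 5 (mod 36)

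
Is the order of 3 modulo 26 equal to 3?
Powers of 3 mod 26: 3^1≡3, 3^2≡9, 3^3≡1. First k with 3^k≡1 is k=3. Yes, ord_26(3) = 3.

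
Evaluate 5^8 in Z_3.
Using Fermat: 5^{2} ≡ 1 mod 3. 8 ≡ 0 mod 2. So 5^{8} ≡ 5^{0} ≡ 1 mod 3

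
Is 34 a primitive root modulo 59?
ord_59(34) divides 58. For each prime q|58: 34^{29}≡58, 34^{2}≡35, none ≡ 1. So 34 has order 58 and is a primitive root mod 59.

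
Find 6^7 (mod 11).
By repeated squaring (mod 11): 6^{1}≡6, 6^{2}≡3, 6^{4}≡9. Then 6^{7} = 6^{4+2+1} ≡ 9 × 3 × 6 ≡ 8 (mod 11)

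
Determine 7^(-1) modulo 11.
Since 11 is prime, by Fermat 7^(-1) ≡ 7^{9} ≡ 8 mod 11. Verify: 7 × 8 = 56 ≡ 1 mod 11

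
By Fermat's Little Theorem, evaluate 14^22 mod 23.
By Fermat's Little Theorem, 14^{22} ≡ 1 mod 23 since 23 is prime and gcd(14, 23) = 1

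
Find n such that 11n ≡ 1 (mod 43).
Since 43 is prime, by Fermat 11^(-1) ≡ 11^{41} ≡ 4 (mod 43). Verify: 11 × 4 = 44 ≡ 1 (mod 43)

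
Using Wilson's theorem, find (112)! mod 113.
By Wilson's theorem, (112)! ≡ -1 ≡ 112 mod 113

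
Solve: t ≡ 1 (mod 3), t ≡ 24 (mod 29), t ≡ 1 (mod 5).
M = 3 × 29 × 5 = 435. M₁ = 145, y₁ ≡ 1 (mod 3). M₂ = 15, y₂ ≡ 2 (mod 29). M₃ = 87, y₃ ≡ 3 (mod 5). t = 1×145×1 + 24×15×2 + 1×87×3 ≡ 256 (mod 435)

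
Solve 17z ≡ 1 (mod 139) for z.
Since 139 is prime, by Fermat 17^(-1) ≡ 17^{137} ≡ 90 (mod 139). Verify: 17 × 90 = 1530 ≡ 1 (mod 139)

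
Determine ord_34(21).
Powers of 21 mod 34: 21^1≡21, 21^2≡33, 21^3≡13, 21^4≡1. So the order of 21 is 4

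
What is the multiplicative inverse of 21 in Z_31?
Since 31 is prime, by Fermat 21^(-1) ≡ 21^{29} ≡ 3 mod 31. Verify: 21 × 3 = 63 ≡ 1 mod 31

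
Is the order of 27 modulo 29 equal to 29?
Powers of 27 mod 29: 27^1≡27, 27^2≡4, 27^3≡21, 27^4≡16, 27^5≡26, 27^6≡6, 27^7≡17, 27^8≡24, 27^9≡10, 27^10≡9, 27^11≡11, 27^12≡7, 27^13≡15, 27^14≡28, 27^15≡2, 27^16≡25, 27^17≡8, 27^18≡13, 27^19≡3, 27^20≡23, 27^21≡12, 27^22≡5, 27^23≡19, 27^24≡20, 27^25≡18, 27^26≡22, 27^27≡14, 27^28≡1. Already 27^28≡1, so the order is 28 < 29. No, the actual order is 28.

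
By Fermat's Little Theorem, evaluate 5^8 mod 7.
By Fermat: 5^{6} ≡ 1 mod 7. So 5^{8} = 5^{6} · 5^{2} ≡ 5^{2} ≡ 4 mod 7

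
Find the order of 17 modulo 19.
Powers of 17 mod 19: 17^1≡17, 17^2≡4, 17^3≡11, 17^4≡16, 17^5≡6, 17^6≡7, 17^7≡5, 17^8≡9, 17^9≡1. So the order of 17 is 9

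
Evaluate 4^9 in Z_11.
By repeated squaring mod 11: 4^{1}≡4, 4^{2}≡5, 4^{4}≡3, 4^{8}≡9. Then 4^{9} = 4^{8+1} ≡ 9 × 4 ≡ 3 mod 11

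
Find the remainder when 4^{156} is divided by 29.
By Fermat: 4^{28} ≡ 1 (mod 29). 156 = 5×28 + 16. So 4^{156} ≡ 4^{16} ≡ 16 (mod 29)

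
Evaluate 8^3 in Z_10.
8^{3} = 512 ≡ 2 mod 10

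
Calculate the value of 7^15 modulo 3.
Using Fermat: 7^{2} ≡ 1 mod 3. 15 ≡ 1 mod 2. So 7^{15} ≡ 7^{1} ≡ 1 mod 3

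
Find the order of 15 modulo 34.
Powers of 15 mod 34: 15^1≡15, 15^2≡21, 15^3≡9, 15^4≡33, 15^5≡19, 15^6≡13, 15^7≡25, 15^8≡1. ord_34(15) = 8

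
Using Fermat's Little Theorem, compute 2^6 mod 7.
By Fermat's Little Theorem, 2^{6} ≡ 1 mod 7 since 7 is prime and gcd(2, 7) = 1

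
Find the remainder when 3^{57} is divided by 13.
By Fermat: 3^{12} ≡ 1 (mod 13). 57 = 4×12 + 9. So 3^{57} ≡ 3^{9} ≡ 1 (mod 13)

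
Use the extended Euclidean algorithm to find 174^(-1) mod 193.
Extended GCD: 174(-61) + 193(55) = 1. So 174^(-1) ≡ -61 ≡ 132 (mod 193). Verify: 174 × 132 = 22968 ≡ 1 (mod 193)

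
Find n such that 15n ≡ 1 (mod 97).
Since 97 is prime, by Fermat 15^(-1) ≡ 15^{95} ≡ 13 (mod 97). Verify: 15 × 13 = 195 ≡ 1 (mod 97)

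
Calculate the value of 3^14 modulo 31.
By repeated squaring (mod 31): 3^{1}≡3, 3^{2}≡9, 3^{4}≡19, 3^{8}≡20. Then 3^{14} = 3^{8+4+2} ≡ 20 × 19 × 9 ≡ 10 (mod 31)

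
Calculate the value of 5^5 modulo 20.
By repeated squaring (mod 20): 5^{1}≡5, 5^{2}≡5, 5^{4}≡5. Then 5^{5} = 5^{4+1} ≡ 5 × 5 ≡ 5 (mod 20)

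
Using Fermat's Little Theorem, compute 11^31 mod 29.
By Fermat: 11^{28} ≡ 1 (mod 29). So 11^{31} = 11^{28} · 11^{3} ≡ 11^{3} ≡ 26 (mod 29)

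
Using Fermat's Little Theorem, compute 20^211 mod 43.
By Fermat: 20^{42} ≡ 1 mod 43. 211 ≡ 1 mod 42. So 20^{211} ≡ 20^{1} ≡ 20 mod 43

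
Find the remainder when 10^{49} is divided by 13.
By Fermat: 10^{12} ≡ 1 (mod 13). 49 = 4×12 + 1. So 10^{49} ≡ 10^{1} ≡ 10 (mod 13)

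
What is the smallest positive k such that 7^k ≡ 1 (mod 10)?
Powers of 7 mod 10: 7^1≡7, 7^2≡9, 7^3≡3, 7^4≡1. So the order of 7 is 4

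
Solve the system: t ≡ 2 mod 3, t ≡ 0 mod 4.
M = 3 × 4 = 12. M₁ = 4, y₁ ≡ 1 mod 3. M₂ = 3, y₂ ≡ 3 mod 4. t = 2×4×1 + 0×3×3 ≡ 8 mod 12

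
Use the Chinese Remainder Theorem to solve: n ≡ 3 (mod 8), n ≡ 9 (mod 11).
M = 8 × 11 = 88. M₁ = 11, y₁ ≡ 3 (mod 8). M₂ = 8, y₂ ≡ 7 (mod 11). n = 3×11×3 + 9×8×7 ≡ 75 (mod 88)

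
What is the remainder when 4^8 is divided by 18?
By repeated squaring mod 18: 4^{1}≡4, 4^{2}≡16, 4^{4}≡4, 4^{8}≡16. So 4^{8} ≡ 16 mod 18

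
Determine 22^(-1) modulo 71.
Since 71 is prime, by Fermat 22^(-1) ≡ 22^{69} ≡ 42 (mod 71). Verify: 22 × 42 = 924 ≡ 1 (mod 71)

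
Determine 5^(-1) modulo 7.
Since 7 is prime, by Fermat 5^(-1) ≡ 5^{5} ≡ 3 mod 7. Verify: 5 × 3 = 15 ≡ 1 mod 7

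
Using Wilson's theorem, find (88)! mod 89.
By Wilson's theorem, (88)! ≡ -1 ≡ 88 mod 89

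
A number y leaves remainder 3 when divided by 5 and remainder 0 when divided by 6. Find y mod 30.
M = 5 × 6 = 30. M₁ = 6, y₁ ≡ 1 mod 5. M₂ = 5, y₂ ≡ 5 mod 6. y = 3×6×1 + 0×5×5 ≡ 18 mod 30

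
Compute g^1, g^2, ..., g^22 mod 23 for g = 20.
20^1, 20^2, ..., 20^{22} mod 23: [20, 9, 19, 12, 10, 16, 21, 6, 5, 8, 22, 3, 14, 4, 11, 13, 7, 2, 17, 18, 15, 1]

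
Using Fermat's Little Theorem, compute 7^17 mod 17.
By Fermat: 7^{16} ≡ 1 mod 17. So 7^{17} = 7^{16} · 7^{1} ≡ 7^{1} ≡ 7 mod 17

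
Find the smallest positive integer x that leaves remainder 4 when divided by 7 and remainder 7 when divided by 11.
M = 7 × 11 = 77. M₁ = 11, y₁ ≡ 2 mod 7. M₂ = 7, y₂ ≡ 8 mod 11. x = 4×11×2 + 7×7×8 ≡ 18 mod 77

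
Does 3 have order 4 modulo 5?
ord_5(3) divides 4. For each prime q|4: 3^{2}≡4, none ≡ 1. So 3 has order 4 and is a primitive root mod 5.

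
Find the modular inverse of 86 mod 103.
Since 103 is prime, by Fermat 86^(-1) ≡ 86^{101} ≡ 6 mod 103. Verify: 86 × 6 = 516 ≡ 1 mod 103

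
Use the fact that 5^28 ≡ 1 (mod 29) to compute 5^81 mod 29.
By Fermat: 5^{28} ≡ 1 (mod 29). 81 = 2×28 + 25. So 5^{81} ≡ 5^{25} ≡ 13 (mod 29)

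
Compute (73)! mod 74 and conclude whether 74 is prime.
(73)! mod 74 = 0. Since 0 ≢ -1 (mod 74), 74 is not prime.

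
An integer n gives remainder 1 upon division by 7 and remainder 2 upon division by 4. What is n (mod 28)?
M = 7 × 4 = 28. M₁ = 4, y₁ ≡ 2 (mod 7). M₂ = 7, y₂ ≡ 3 (mod 4). n = 1×4×2 + 2×7×3 ≡ 22 (mod 28)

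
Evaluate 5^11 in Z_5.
By repeated squaring mod 5: 5^{1}≡0, 5^{2}≡0, 5^{4}≡0, 5^{8}≡0. Then 5^{11} = 5^{8+2+1} ≡ 0 × 0 × 0 ≡ 0 mod 5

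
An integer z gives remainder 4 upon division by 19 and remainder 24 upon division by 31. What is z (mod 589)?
M = 19 × 31 = 589. M₁ = 31, y₁ ≡ 8 (mod 19). M₂ = 19, y₂ ≡ 18 (mod 31). z = 4×31×8 + 24×19×18 ≡ 365 (mod 589)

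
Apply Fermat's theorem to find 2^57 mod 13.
By Fermat: 2^{12} ≡ 1 mod 13. 57 = 4×12 + 9. So 2^{57} ≡ 2^{9} ≡ 5 mod 13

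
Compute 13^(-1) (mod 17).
Since 17 is prime, by Fermat 13^(-1) ≡ 13^{15} ≡ 4 (mod 17). Verify: 13 × 4 = 52 ≡ 1 (mod 17)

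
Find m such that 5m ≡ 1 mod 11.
Since 11 is prime, by Fermat 5^(-1) ≡ 5^{9} ≡ 9 mod 11. Verify: 5 × 9 = 45 ≡ 1 mod 11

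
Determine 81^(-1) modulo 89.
Since 89 is prime, by Fermat 81^(-1) ≡ 81^{87} ≡ 11 mod 89. Verify: 81 × 11 = 891 ≡ 1 mod 89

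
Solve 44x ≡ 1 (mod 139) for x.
Since 139 is prime, by Fermat 44^(-1) ≡ 44^{137} ≡ 79 (mod 139). Verify: 44 × 79 = 3476 ≡ 1 (mod 139)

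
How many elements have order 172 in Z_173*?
A prime p has φ(p-1) primitive roots; here φ(172) = 84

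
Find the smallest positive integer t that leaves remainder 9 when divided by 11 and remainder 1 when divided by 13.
M = 11 × 13 = 143. M₁ = 13, y₁ ≡ 6 (mod 11). M₂ = 11, y₂ ≡ 6 (mod 13). t = 9×13×6 + 1×11×6 ≡ 53 (mod 143)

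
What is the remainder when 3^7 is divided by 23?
By repeated squaring mod 23: 3^{1}≡3, 3^{2}≡9, 3^{4}≡12. Then 3^{7} = 3^{4+2+1} ≡ 12 × 9 × 3 ≡ 2 mod 23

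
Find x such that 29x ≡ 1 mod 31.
Since 31 is prime, by Fermat 29^(-1) ≡ 29^{29} ≡ 15 mod 31. Verify: 29 × 15 = 435 ≡ 1 mod 31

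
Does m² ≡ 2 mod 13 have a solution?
By Euler's criterion: 2^{6} ≡ 12 mod 13. Since this equals -1 (≡ 12), 2 is not a QR.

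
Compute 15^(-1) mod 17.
Since 17 is prime, by Fermat 15^(-1) ≡ 15^{15} ≡ 8 mod 17. Verify: 15 × 8 = 120 ≡ 1 mod 17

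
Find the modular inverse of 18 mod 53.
Since 53 is prime, by Fermat 18^(-1) ≡ 18^{51} ≡ 3 mod 53. Verify: 18 × 3 = 54 ≡ 1 mod 53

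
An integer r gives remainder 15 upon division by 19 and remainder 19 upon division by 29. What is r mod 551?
M = 19 × 29 = 551. M₁ = 29, y₁ ≡ 2 mod 19. M₂ = 19, y₂ ≡ 26 mod 29. r = 15×29×2 + 19×19×26 ≡ 338 mod 551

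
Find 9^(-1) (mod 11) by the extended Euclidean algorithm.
Extended GCD: 9(5) + 11(-4) = 1. So 9^(-1) ≡ 5 (mod 11). Verify: 9 × 5 = 45 ≡ 1 (mod 11)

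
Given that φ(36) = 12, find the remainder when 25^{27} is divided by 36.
By Euler: 25^{12} ≡ 1 mod 36 since gcd(25, 36) = 1. 27 = 2×12 + 3. So 25^{27} ≡ 25^{3} ≡ 1 mod 36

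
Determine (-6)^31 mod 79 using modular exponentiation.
By repeated squaring mod 79: (-6)^{1}≡73, (-6)^{2}≡36, (-6)^{4}≡32, (-6)^{8}≡76, (-6)^{16}≡9. Then (-6)^{31} = (-6)^{16+8+4+2+1} ≡ 9 × 76 × 32 × 36 × 73 ≡ 26 mod 79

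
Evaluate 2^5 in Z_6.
By repeated squaring (mod 6): 2^{1}≡2, 2^{2}≡4, 2^{4}≡4. Then 2^{5} = 2^{4+1} ≡ 4 × 2 ≡ 2 (mod 6)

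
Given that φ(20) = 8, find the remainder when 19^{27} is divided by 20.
By Euler: 19^{8} ≡ 1 (mod 20) since gcd(19, 20) = 1. 27 = 3×8 + 3. So 19^{27} ≡ 19^{3} ≡ 19 (mod 20)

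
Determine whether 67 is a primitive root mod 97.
67^{32} ≡ 1 mod 97 and 32 < 96, so ord_97(67) = 32 ≠ 96 and 67 is not a primitive root.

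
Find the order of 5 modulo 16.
Powers of 5 mod 16: 5^1≡5, 5^2≡9, 5^3≡13, 5^4≡1. So the order of 5 is 4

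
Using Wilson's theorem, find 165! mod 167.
(166)! = (165)! × (166) ≡ -1 (mod 167). So (165)! ≡ -1 × (166)^(-1) ≡ (-1)×(-1) = 1 (mod 167)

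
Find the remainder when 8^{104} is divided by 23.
By Fermat: 8^{22} ≡ 1 mod 23. 104 = 4×22 + 16. So 8^{104} ≡ 8^{16} ≡ 16 mod 23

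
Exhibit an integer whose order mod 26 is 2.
25 has order 2 mod 26 since 25^{2} ≡ 1 mod 26 and no smaller power works.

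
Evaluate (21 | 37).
(21/37) = 21^{18} mod 37 = 1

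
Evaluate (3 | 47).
(3/47) = 3^{23} mod 47 = 1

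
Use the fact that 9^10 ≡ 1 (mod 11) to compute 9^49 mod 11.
By Fermat: 9^{10} ≡ 1 (mod 11). 49 = 4×10 + 9. So 9^{49} ≡ 9^{9} ≡ 5 (mod 11)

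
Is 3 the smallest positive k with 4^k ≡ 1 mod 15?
Powers of 4 mod 15: 4^1≡4, 4^2≡1. Already 4^2≡1, so the order is 2 < 3. No, the actual order is 2.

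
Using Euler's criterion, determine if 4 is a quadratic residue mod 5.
By Euler's criterion: 4^{2} ≡ 1 mod 5. Since this equals 1, 4 is a QR.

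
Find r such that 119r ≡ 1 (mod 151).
Since 151 is prime, by Fermat 119^(-1) ≡ 119^{149} ≡ 33 (mod 151). Verify: 119 × 33 = 3927 ≡ 1 (mod 151)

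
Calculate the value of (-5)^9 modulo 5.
By repeated squaring mod 5: (-5)^{1}≡0, (-5)^{2}≡0, (-5)^{4}≡0, (-5)^{8}≡0. Then (-5)^{9} = (-5)^{8+1} ≡ 0 × 0 ≡ 0 mod 5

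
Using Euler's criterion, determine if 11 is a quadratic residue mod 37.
By Euler's criterion: 11^{18} ≡ 1 (mod 37). Since this equals 1, 11 is a QR.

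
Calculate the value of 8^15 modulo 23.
By repeated squaring mod 23: 8^{1}≡8, 8^{2}≡18, 8^{4}≡2, 8^{8}≡4. Then 8^{15} = 8^{8+4+2+1} ≡ 4 × 2 × 18 × 8 ≡ 2 mod 23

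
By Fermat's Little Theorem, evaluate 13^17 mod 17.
By Fermat: 13^{16} ≡ 1 mod 17. So 13^{17} = 13^{16} · 13^{1} ≡ 13^{1} ≡ 13 mod 17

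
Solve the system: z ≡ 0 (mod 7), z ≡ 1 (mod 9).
M = 7 × 9 = 63. M₁ = 9, y₁ ≡ 4 (mod 7). M₂ = 7, y₂ ≡ 4 (mod 9). z = 0×9×4 + 1×7×4 ≡ 28 (mod 63)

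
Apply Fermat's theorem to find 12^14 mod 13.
By Fermat: 12^{12} ≡ 1 mod 13. So 12^{14} = 12^{12} · 12^{2} ≡ 12^{2} ≡ 1 mod 13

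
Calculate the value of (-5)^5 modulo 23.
By repeated squaring mod 23: (-5)^{1}≡18, (-5)^{2}≡2, (-5)^{4}≡4. Then (-5)^{5} = (-5)^{4+1} ≡ 4 × 18 ≡ 3 mod 23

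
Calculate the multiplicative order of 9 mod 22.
Powers of 9 mod 22: 9^1≡9, 9^2≡15, 9^3≡3, 9^4≡5, 9^5≡1. ord_22(9) = 5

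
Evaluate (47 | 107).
(47/107) = 47^{53} mod 107 = 1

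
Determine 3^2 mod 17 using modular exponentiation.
3^{2} = 9 ≡ 9 (mod 17)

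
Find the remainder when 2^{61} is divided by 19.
By Fermat: 2^{18} ≡ 1 mod 19. 61 = 3×18 + 7. So 2^{61} ≡ 2^{7} ≡ 14 mod 19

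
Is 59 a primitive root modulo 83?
59^{41} ≡ 1 mod 83 and 41 < 82, so ord_83(59) = 41 ≠ 82 and 59 is not a primitive root.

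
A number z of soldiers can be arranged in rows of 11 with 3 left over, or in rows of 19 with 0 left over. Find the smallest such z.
M = 11 × 19 = 209. M₁ = 19, y₁ ≡ 7 (mod 11). M₂ = 11, y₂ ≡ 7 (mod 19). z = 3×19×7 + 0×11×7 ≡ 190 (mod 209)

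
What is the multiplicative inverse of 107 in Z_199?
Since 199 is prime, by Fermat 107^(-1) ≡ 107^{197} ≡ 93 (mod 199). Verify: 107 × 93 = 9951 ≡ 1 (mod 199)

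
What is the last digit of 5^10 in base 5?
By repeated squaring mod 5: 5^{1}≡0, 5^{2}≡0, 5^{4}≡0, 5^{8}≡0. Then 5^{10} = 5^{8+2} ≡ 0 × 0 ≡ 0 mod 5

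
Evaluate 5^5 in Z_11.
By repeated squaring (mod 11): 5^{1}≡5, 5^{2}≡3, 5^{4}≡9. Then 5^{5} = 5^{4+1} ≡ 9 × 5 ≡ 1 (mod 11)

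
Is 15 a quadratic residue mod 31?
By Euler's criterion: 15^{15} ≡ 30 (mod 31). Since this equals -1 (≡ 30), 15 is not a QR.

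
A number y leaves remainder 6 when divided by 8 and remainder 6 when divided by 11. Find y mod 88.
M = 8 × 11 = 88. M₁ = 11, y₁ ≡ 3 mod 8. M₂ = 8, y₂ ≡ 7 mod 11. y = 6×11×3 + 6×8×7 ≡ 6 mod 88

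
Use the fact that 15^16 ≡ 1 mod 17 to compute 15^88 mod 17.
By Fermat: 15^{16} ≡ 1 mod 17. 88 = 5×16 + 8. So 15^{88} ≡ 15^{8} ≡ 1 mod 17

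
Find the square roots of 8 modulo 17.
The square roots of 8 mod 17 are 12 and 5. Verify: 12² = 144 ≡ 8 (mod 17)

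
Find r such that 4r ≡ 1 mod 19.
Since 19 is prime, by Fermat 4^(-1) ≡ 4^{17} ≡ 5 mod 19. Verify: 4 × 5 = 20 ≡ 1 mod 19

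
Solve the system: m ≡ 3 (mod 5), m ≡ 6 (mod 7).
M = 5 × 7 = 35. M₁ = 7, y₁ ≡ 3 (mod 5). M₂ = 5, y₂ ≡ 3 (mod 7). m = 3×7×3 + 6×5×3 ≡ 13 (mod 35)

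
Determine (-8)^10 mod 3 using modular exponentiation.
Using Fermat: (-8)^{2} ≡ 1 (mod 3). 10 ≡ 0 (mod 2). So (-8)^{10} ≡ (-8)^{0} ≡ 1 (mod 3)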